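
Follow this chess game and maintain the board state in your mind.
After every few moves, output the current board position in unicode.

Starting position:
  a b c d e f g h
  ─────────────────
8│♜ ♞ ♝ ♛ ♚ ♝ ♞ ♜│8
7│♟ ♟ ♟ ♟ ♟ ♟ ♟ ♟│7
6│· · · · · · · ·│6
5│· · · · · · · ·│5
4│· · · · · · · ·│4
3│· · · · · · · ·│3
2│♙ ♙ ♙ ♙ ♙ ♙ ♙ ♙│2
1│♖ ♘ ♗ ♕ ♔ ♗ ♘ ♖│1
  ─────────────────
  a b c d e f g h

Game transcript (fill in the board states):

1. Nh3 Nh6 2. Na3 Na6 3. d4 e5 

  a b c d e f g h
  ─────────────────
8│♜ · ♝ ♛ ♚ ♝ · ♜│8
7│♟ ♟ ♟ ♟ · ♟ ♟ ♟│7
6│♞ · · · · · · ♞│6
5│· · · · ♟ · · ·│5
4│· · · ♙ · · · ·│4
3│♘ · · · · · · ♘│3
2│♙ ♙ ♙ · ♙ ♙ ♙ ♙│2
1│♖ · ♗ ♕ ♔ ♗ · ♖│1
  ─────────────────
  a b c d e f g h

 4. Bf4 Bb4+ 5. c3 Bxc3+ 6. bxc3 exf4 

  a b c d e f g h
  ─────────────────
8│♜ · ♝ ♛ ♚ · · ♜│8
7│♟ ♟ ♟ ♟ · ♟ ♟ ♟│7
6│♞ · · · · · · ♞│6
5│· · · · · · · ·│5
4│· · · ♙ · ♟ · ·│4
3│♘ · ♙ · · · · ♘│3
2│♙ · · · ♙ ♙ ♙ ♙│2
1│♖ · · ♕ ♔ ♗ · ♖│1
  ─────────────────
  a b c d e f g h

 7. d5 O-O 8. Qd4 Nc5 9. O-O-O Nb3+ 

  a b c d e f g h
  ─────────────────
8│♜ · ♝ ♛ · ♜ ♚ ·│8
7│♟ ♟ ♟ ♟ · ♟ ♟ ♟│7
6│· · · · · · · ♞│6
5│· · · ♙ · · · ·│5
4│· · · ♕ · ♟ · ·│4
3│♘ ♞ ♙ · · · · ♘│3
2│♙ · · · ♙ ♙ ♙ ♙│2
1│· · ♔ ♖ · ♗ · ♖│1
  ─────────────────
  a b c d e f g h

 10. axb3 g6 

  a b c d e f g h
  ─────────────────
8│♜ · ♝ ♛ · ♜ ♚ ·│8
7│♟ ♟ ♟ ♟ · ♟ · ♟│7
6│· · · · · · ♟ ♞│6
5│· · · ♙ · · · ·│5
4│· · · ♕ · ♟ · ·│4
3│♘ ♙ ♙ · · · · ♘│3
2│· · · · ♙ ♙ ♙ ♙│2
1│· · ♔ ♖ · ♗ · ♖│1
  ─────────────────
  a b c d e f g h


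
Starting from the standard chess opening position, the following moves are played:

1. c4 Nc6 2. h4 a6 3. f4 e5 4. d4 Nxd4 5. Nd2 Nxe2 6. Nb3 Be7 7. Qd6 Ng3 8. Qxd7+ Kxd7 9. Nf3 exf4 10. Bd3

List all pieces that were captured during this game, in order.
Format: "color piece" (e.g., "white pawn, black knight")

Tracking captures:
  Nxd4: captured white pawn
  Nxe2: captured white pawn
  Qxd7+: captured black pawn
  Kxd7: captured white queen
  exf4: captured white pawn

white pawn, white pawn, black pawn, white queen, white pawn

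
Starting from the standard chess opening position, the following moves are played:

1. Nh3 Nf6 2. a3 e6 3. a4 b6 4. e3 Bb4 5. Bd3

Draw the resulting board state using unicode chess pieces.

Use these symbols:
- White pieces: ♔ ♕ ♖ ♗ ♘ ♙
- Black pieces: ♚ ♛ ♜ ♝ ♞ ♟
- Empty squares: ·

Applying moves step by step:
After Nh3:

♜ ♞ ♝ ♛ ♚ ♝ ♞ ♜
♟ ♟ ♟ ♟ ♟ ♟ ♟ ♟
· · · · · · · ·
· · · · · · · ·
· · · · · · · ·
· · · · · · · ♘
♙ ♙ ♙ ♙ ♙ ♙ ♙ ♙
♖ ♘ ♗ ♕ ♔ ♗ · ♖


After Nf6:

♜ ♞ ♝ ♛ ♚ ♝ · ♜
♟ ♟ ♟ ♟ ♟ ♟ ♟ ♟
· · · · · ♞ · ·
· · · · · · · ·
· · · · · · · ·
· · · · · · · ♘
♙ ♙ ♙ ♙ ♙ ♙ ♙ ♙
♖ ♘ ♗ ♕ ♔ ♗ · ♖


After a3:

♜ ♞ ♝ ♛ ♚ ♝ · ♜
♟ ♟ ♟ ♟ ♟ ♟ ♟ ♟
· · · · · ♞ · ·
· · · · · · · ·
· · · · · · · ·
♙ · · · · · · ♘
· ♙ ♙ ♙ ♙ ♙ ♙ ♙
♖ ♘ ♗ ♕ ♔ ♗ · ♖


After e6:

♜ ♞ ♝ ♛ ♚ ♝ · ♜
♟ ♟ ♟ ♟ · ♟ ♟ ♟
· · · · ♟ ♞ · ·
· · · · · · · ·
· · · · · · · ·
♙ · · · · · · ♘
· ♙ ♙ ♙ ♙ ♙ ♙ ♙
♖ ♘ ♗ ♕ ♔ ♗ · ♖


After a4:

♜ ♞ ♝ ♛ ♚ ♝ · ♜
♟ ♟ ♟ ♟ · ♟ ♟ ♟
· · · · ♟ ♞ · ·
· · · · · · · ·
♙ · · · · · · ·
· · · · · · · ♘
· ♙ ♙ ♙ ♙ ♙ ♙ ♙
♖ ♘ ♗ ♕ ♔ ♗ · ♖


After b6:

♜ ♞ ♝ ♛ ♚ ♝ · ♜
♟ · ♟ ♟ · ♟ ♟ ♟
· ♟ · · ♟ ♞ · ·
· · · · · · · ·
♙ · · · · · · ·
· · · · · · · ♘
· ♙ ♙ ♙ ♙ ♙ ♙ ♙
♖ ♘ ♗ ♕ ♔ ♗ · ♖


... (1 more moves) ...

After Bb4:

♜ ♞ ♝ ♛ ♚ · · ♜
♟ · ♟ ♟ · ♟ ♟ ♟
· ♟ · · ♟ ♞ · ·
· · · · · · · ·
♙ ♝ · · · · · ·
· · · · ♙ · · ♘
· ♙ ♙ ♙ · ♙ ♙ ♙
♖ ♘ ♗ ♕ ♔ ♗ · ♖


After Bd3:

♜ ♞ ♝ ♛ ♚ · · ♜
♟ · ♟ ♟ · ♟ ♟ ♟
· ♟ · · ♟ ♞ · ·
· · · · · · · ·
♙ ♝ · · · · · ·
· · · ♗ ♙ · · ♘
· ♙ ♙ ♙ · ♙ ♙ ♙
♖ ♘ ♗ ♕ ♔ · · ♖



  a b c d e f g h
  ─────────────────
8│♜ ♞ ♝ ♛ ♚ · · ♜│8
7│♟ · ♟ ♟ · ♟ ♟ ♟│7
6│· ♟ · · ♟ ♞ · ·│6
5│· · · · · · · ·│5
4│♙ ♝ · · · · · ·│4
3│· · · ♗ ♙ · · ♘│3
2│· ♙ ♙ ♙ · ♙ ♙ ♙│2
1│♖ ♘ ♗ ♕ ♔ · · ♖│1
  ─────────────────
  a b c d e f g h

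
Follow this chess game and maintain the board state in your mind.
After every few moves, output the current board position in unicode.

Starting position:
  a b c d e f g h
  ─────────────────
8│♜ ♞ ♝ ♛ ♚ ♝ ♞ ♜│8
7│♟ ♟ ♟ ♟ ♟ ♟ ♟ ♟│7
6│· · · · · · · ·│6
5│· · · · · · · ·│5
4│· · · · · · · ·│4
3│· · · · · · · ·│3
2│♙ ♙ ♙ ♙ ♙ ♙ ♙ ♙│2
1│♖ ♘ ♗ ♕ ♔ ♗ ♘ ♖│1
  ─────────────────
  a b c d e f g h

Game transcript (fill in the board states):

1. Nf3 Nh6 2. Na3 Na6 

  a b c d e f g h
  ─────────────────
8│♜ · ♝ ♛ ♚ ♝ · ♜│8
7│♟ ♟ ♟ ♟ ♟ ♟ ♟ ♟│7
6│♞ · · · · · · ♞│6
5│· · · · · · · ·│5
4│· · · · · · · ·│4
3│♘ · · · · ♘ · ·│3
2│♙ ♙ ♙ ♙ ♙ ♙ ♙ ♙│2
1│♖ · ♗ ♕ ♔ ♗ · ♖│1
  ─────────────────
  a b c d e f g h

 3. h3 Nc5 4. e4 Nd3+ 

  a b c d e f g h
  ─────────────────
8│♜ · ♝ ♛ ♚ ♝ · ♜│8
7│♟ ♟ ♟ ♟ ♟ ♟ ♟ ♟│7
6│· · · · · · · ♞│6
5│· · · · · · · ·│5
4│· · · · ♙ · · ·│4
3│♘ · · ♞ · ♘ · ♙│3
2│♙ ♙ ♙ ♙ · ♙ ♙ ·│2
1│♖ · ♗ ♕ ♔ ♗ · ♖│1
  ─────────────────
  a b c d e f g h

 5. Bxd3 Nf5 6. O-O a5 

  a b c d e f g h
  ─────────────────
8│♜ · ♝ ♛ ♚ ♝ · ♜│8
7│· ♟ ♟ ♟ ♟ ♟ ♟ ♟│7
6│· · · · · · · ·│6
5│♟ · · · · ♞ · ·│5
4│· · · · ♙ · · ·│4
3│♘ · · ♗ · ♘ · ♙│3
2│♙ ♙ ♙ ♙ · ♙ ♙ ·│2
1│♖ · ♗ ♕ · ♖ ♔ ·│1
  ─────────────────
  a b c d e f g h

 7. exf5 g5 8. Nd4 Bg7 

  a b c d e f g h
  ─────────────────
8│♜ · ♝ ♛ ♚ · · ♜│8
7│· ♟ ♟ ♟ ♟ ♟ ♝ ♟│7
6│· · · · · · · ·│6
5│♟ · · · · ♙ ♟ ·│5
4│· · · ♘ · · · ·│4
3│♘ · · ♗ · · · ♙│3
2│♙ ♙ ♙ ♙ · ♙ ♙ ·│2
1│♖ · ♗ ♕ · ♖ ♔ ·│1
  ─────────────────
  a b c d e f g h

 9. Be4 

  a b c d e f g h
  ─────────────────
8│♜ · ♝ ♛ ♚ · · ♜│8
7│· ♟ ♟ ♟ ♟ ♟ ♝ ♟│7
6│· · · · · · · ·│6
5│♟ · · · · ♙ ♟ ·│5
4│· · · ♘ ♗ · · ·│4
3│♘ · · · · · · ♙│3
2│♙ ♙ ♙ ♙ · ♙ ♙ ·│2
1│♖ · ♗ ♕ · ♖ ♔ ·│1
  ─────────────────
  a b c d e f g h


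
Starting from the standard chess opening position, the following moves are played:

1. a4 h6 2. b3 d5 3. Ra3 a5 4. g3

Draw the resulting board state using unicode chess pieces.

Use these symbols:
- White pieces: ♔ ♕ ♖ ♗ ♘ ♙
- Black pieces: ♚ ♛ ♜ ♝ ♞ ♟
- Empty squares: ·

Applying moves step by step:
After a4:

♜ ♞ ♝ ♛ ♚ ♝ ♞ ♜
♟ ♟ ♟ ♟ ♟ ♟ ♟ ♟
· · · · · · · ·
· · · · · · · ·
♙ · · · · · · ·
· · · · · · · ·
· ♙ ♙ ♙ ♙ ♙ ♙ ♙
♖ ♘ ♗ ♕ ♔ ♗ ♘ ♖


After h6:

♜ ♞ ♝ ♛ ♚ ♝ ♞ ♜
♟ ♟ ♟ ♟ ♟ ♟ ♟ ·
· · · · · · · ♟
· · · · · · · ·
♙ · · · · · · ·
· · · · · · · ·
· ♙ ♙ ♙ ♙ ♙ ♙ ♙
♖ ♘ ♗ ♕ ♔ ♗ ♘ ♖


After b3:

♜ ♞ ♝ ♛ ♚ ♝ ♞ ♜
♟ ♟ ♟ ♟ ♟ ♟ ♟ ·
· · · · · · · ♟
· · · · · · · ·
♙ · · · · · · ·
· ♙ · · · · · ·
· · ♙ ♙ ♙ ♙ ♙ ♙
♖ ♘ ♗ ♕ ♔ ♗ ♘ ♖


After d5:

♜ ♞ ♝ ♛ ♚ ♝ ♞ ♜
♟ ♟ ♟ · ♟ ♟ ♟ ·
· · · · · · · ♟
· · · ♟ · · · ·
♙ · · · · · · ·
· ♙ · · · · · ·
· · ♙ ♙ ♙ ♙ ♙ ♙
♖ ♘ ♗ ♕ ♔ ♗ ♘ ♖


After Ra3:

♜ ♞ ♝ ♛ ♚ ♝ ♞ ♜
♟ ♟ ♟ · ♟ ♟ ♟ ·
· · · · · · · ♟
· · · ♟ · · · ·
♙ · · · · · · ·
♖ ♙ · · · · · ·
· · ♙ ♙ ♙ ♙ ♙ ♙
· ♘ ♗ ♕ ♔ ♗ ♘ ♖


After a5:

♜ ♞ ♝ ♛ ♚ ♝ ♞ ♜
· ♟ ♟ · ♟ ♟ ♟ ·
· · · · · · · ♟
♟ · · ♟ · · · ·
♙ · · · · · · ·
♖ ♙ · · · · · ·
· · ♙ ♙ ♙ ♙ ♙ ♙
· ♘ ♗ ♕ ♔ ♗ ♘ ♖


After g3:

♜ ♞ ♝ ♛ ♚ ♝ ♞ ♜
· ♟ ♟ · ♟ ♟ ♟ ·
· · · · · · · ♟
♟ · · ♟ · · · ·
♙ · · · · · · ·
♖ ♙ · · · · ♙ ·
· · ♙ ♙ ♙ ♙ · ♙
· ♘ ♗ ♕ ♔ ♗ ♘ ♖



  a b c d e f g h
  ─────────────────
8│♜ ♞ ♝ ♛ ♚ ♝ ♞ ♜│8
7│· ♟ ♟ · ♟ ♟ ♟ ·│7
6│· · · · · · · ♟│6
5│♟ · · ♟ · · · ·│5
4│♙ · · · · · · ·│4
3│♖ ♙ · · · · ♙ ·│3
2│· · ♙ ♙ ♙ ♙ · ♙│2
1│· ♘ ♗ ♕ ♔ ♗ ♘ ♖│1
  ─────────────────
  a b c d e f g h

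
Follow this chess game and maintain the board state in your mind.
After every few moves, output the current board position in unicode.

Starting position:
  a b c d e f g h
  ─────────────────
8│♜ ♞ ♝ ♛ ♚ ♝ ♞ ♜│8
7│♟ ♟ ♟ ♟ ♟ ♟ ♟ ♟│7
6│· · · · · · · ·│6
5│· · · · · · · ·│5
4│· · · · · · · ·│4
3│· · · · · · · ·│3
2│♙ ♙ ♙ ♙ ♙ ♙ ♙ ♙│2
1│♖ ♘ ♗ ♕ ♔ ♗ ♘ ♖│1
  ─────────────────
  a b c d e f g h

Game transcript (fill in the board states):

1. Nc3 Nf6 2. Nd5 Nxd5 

  a b c d e f g h
  ─────────────────
8│♜ ♞ ♝ ♛ ♚ ♝ · ♜│8
7│♟ ♟ ♟ ♟ ♟ ♟ ♟ ♟│7
6│· · · · · · · ·│6
5│· · · ♞ · · · ·│5
4│· · · · · · · ·│4
3│· · · · · · · ·│3
2│♙ ♙ ♙ ♙ ♙ ♙ ♙ ♙│2
1│♖ · ♗ ♕ ♔ ♗ ♘ ♖│1
  ─────────────────
  a b c d e f g h

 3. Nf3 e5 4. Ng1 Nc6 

  a b c d e f g h
  ─────────────────
8│♜ · ♝ ♛ ♚ ♝ · ♜│8
7│♟ ♟ ♟ ♟ · ♟ ♟ ♟│7
6│· · ♞ · · · · ·│6
5│· · · ♞ ♟ · · ·│5
4│· · · · · · · ·│4
3│· · · · · · · ·│3
2│♙ ♙ ♙ ♙ ♙ ♙ ♙ ♙│2
1│♖ · ♗ ♕ ♔ ♗ ♘ ♖│1
  ─────────────────
  a b c d e f g h

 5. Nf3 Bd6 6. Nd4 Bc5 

  a b c d e f g h
  ─────────────────
8│♜ · ♝ ♛ ♚ · · ♜│8
7│♟ ♟ ♟ ♟ · ♟ ♟ ♟│7
6│· · ♞ · · · · ·│6
5│· · ♝ ♞ ♟ · · ·│5
4│· · · ♘ · · · ·│4
3│· · · · · · · ·│3
2│♙ ♙ ♙ ♙ ♙ ♙ ♙ ♙│2
1│♖ · ♗ ♕ ♔ ♗ · ♖│1
  ─────────────────
  a b c d e f g h



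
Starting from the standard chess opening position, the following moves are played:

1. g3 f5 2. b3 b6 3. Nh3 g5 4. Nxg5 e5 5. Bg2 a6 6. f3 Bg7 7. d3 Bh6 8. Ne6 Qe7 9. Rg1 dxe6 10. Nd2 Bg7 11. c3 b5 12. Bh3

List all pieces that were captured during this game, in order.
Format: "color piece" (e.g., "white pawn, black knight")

Tracking captures:
  Nxg5: captured black pawn
  dxe6: captured white knight

black pawn, white knight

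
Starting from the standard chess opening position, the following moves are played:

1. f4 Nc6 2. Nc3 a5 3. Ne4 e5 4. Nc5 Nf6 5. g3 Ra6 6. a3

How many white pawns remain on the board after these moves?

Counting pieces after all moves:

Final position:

  a b c d e f g h
  ─────────────────
8│· · ♝ ♛ ♚ ♝ · ♜│8
7│· ♟ ♟ ♟ · ♟ ♟ ♟│7
6│♜ · ♞ · · ♞ · ·│6
5│♟ · ♘ · ♟ · · ·│5
4│· · · · · ♙ · ·│4
3│♙ · · · · · ♙ ·│3
2│· ♙ ♙ ♙ ♙ · · ♙│2
1│♖ · ♗ ♕ ♔ ♗ ♘ ♖│1
  ─────────────────
  a b c d e f g h


8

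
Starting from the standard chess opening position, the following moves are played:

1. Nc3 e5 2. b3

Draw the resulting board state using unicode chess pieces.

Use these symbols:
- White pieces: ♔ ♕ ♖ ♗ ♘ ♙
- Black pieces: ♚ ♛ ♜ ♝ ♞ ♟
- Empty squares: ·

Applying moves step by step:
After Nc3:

♜ ♞ ♝ ♛ ♚ ♝ ♞ ♜
♟ ♟ ♟ ♟ ♟ ♟ ♟ ♟
· · · · · · · ·
· · · · · · · ·
· · · · · · · ·
· · ♘ · · · · ·
♙ ♙ ♙ ♙ ♙ ♙ ♙ ♙
♖ · ♗ ♕ ♔ ♗ ♘ ♖


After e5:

♜ ♞ ♝ ♛ ♚ ♝ ♞ ♜
♟ ♟ ♟ ♟ · ♟ ♟ ♟
· · · · · · · ·
· · · · ♟ · · ·
· · · · · · · ·
· · ♘ · · · · ·
♙ ♙ ♙ ♙ ♙ ♙ ♙ ♙
♖ · ♗ ♕ ♔ ♗ ♘ ♖


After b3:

♜ ♞ ♝ ♛ ♚ ♝ ♞ ♜
♟ ♟ ♟ ♟ · ♟ ♟ ♟
· · · · · · · ·
· · · · ♟ · · ·
· · · · · · · ·
· ♙ ♘ · · · · ·
♙ · ♙ ♙ ♙ ♙ ♙ ♙
♖ · ♗ ♕ ♔ ♗ ♘ ♖



  a b c d e f g h
  ─────────────────
8│♜ ♞ ♝ ♛ ♚ ♝ ♞ ♜│8
7│♟ ♟ ♟ ♟ · ♟ ♟ ♟│7
6│· · · · · · · ·│6
5│· · · · ♟ · · ·│5
4│· · · · · · · ·│4
3│· ♙ ♘ · · · · ·│3
2│♙ · ♙ ♙ ♙ ♙ ♙ ♙│2
1│♖ · ♗ ♕ ♔ ♗ ♘ ♖│1
  ─────────────────
  a b c d e f g h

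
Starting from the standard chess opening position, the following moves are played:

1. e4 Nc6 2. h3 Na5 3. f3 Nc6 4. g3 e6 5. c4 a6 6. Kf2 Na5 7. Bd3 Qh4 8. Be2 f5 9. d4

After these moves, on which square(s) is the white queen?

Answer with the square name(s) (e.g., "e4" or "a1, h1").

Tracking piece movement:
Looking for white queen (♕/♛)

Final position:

  a b c d e f g h
  ─────────────────
8│♜ · ♝ · ♚ ♝ ♞ ♜│8
7│· ♟ ♟ ♟ · · ♟ ♟│7
6│♟ · · · ♟ · · ·│6
5│♞ · · · · ♟ · ·│5
4│· · ♙ ♙ ♙ · · ♛│4
3│· · · · · ♙ ♙ ♙│3
2│♙ ♙ · · ♗ ♔ · ·│2
1│♖ ♘ ♗ ♕ · · ♘ ♖│1
  ─────────────────
  a b c d e f g h


d1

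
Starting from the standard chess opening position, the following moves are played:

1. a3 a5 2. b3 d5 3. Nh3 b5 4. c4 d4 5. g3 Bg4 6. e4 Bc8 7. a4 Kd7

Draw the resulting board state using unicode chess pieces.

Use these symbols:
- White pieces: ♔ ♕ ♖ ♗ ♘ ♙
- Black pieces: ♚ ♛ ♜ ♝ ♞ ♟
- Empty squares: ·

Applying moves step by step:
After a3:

♜ ♞ ♝ ♛ ♚ ♝ ♞ ♜
♟ ♟ ♟ ♟ ♟ ♟ ♟ ♟
· · · · · · · ·
· · · · · · · ·
· · · · · · · ·
♙ · · · · · · ·
· ♙ ♙ ♙ ♙ ♙ ♙ ♙
♖ ♘ ♗ ♕ ♔ ♗ ♘ ♖


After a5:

♜ ♞ ♝ ♛ ♚ ♝ ♞ ♜
· ♟ ♟ ♟ ♟ ♟ ♟ ♟
· · · · · · · ·
♟ · · · · · · ·
· · · · · · · ·
♙ · · · · · · ·
· ♙ ♙ ♙ ♙ ♙ ♙ ♙
♖ ♘ ♗ ♕ ♔ ♗ ♘ ♖


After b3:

♜ ♞ ♝ ♛ ♚ ♝ ♞ ♜
· ♟ ♟ ♟ ♟ ♟ ♟ ♟
· · · · · · · ·
♟ · · · · · · ·
· · · · · · · ·
♙ ♙ · · · · · ·
· · ♙ ♙ ♙ ♙ ♙ ♙
♖ ♘ ♗ ♕ ♔ ♗ ♘ ♖


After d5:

♜ ♞ ♝ ♛ ♚ ♝ ♞ ♜
· ♟ ♟ · ♟ ♟ ♟ ♟
· · · · · · · ·
♟ · · ♟ · · · ·
· · · · · · · ·
♙ ♙ · · · · · ·
· · ♙ ♙ ♙ ♙ ♙ ♙
♖ ♘ ♗ ♕ ♔ ♗ ♘ ♖


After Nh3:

♜ ♞ ♝ ♛ ♚ ♝ ♞ ♜
· ♟ ♟ · ♟ ♟ ♟ ♟
· · · · · · · ·
♟ · · ♟ · · · ·
· · · · · · · ·
♙ ♙ · · · · · ♘
· · ♙ ♙ ♙ ♙ ♙ ♙
♖ ♘ ♗ ♕ ♔ ♗ · ♖


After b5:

♜ ♞ ♝ ♛ ♚ ♝ ♞ ♜
· · ♟ · ♟ ♟ ♟ ♟
· · · · · · · ·
♟ ♟ · ♟ · · · ·
· · · · · · · ·
♙ ♙ · · · · · ♘
· · ♙ ♙ ♙ ♙ ♙ ♙
♖ ♘ ♗ ♕ ♔ ♗ · ♖


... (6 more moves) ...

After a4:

♜ ♞ ♝ ♛ ♚ ♝ ♞ ♜
· · ♟ · ♟ ♟ ♟ ♟
· · · · · · · ·
♟ ♟ · · · · · ·
♙ · ♙ ♟ ♙ · · ·
· ♙ · · · · ♙ ♘
· · · ♙ · ♙ · ♙
♖ ♘ ♗ ♕ ♔ ♗ · ♖


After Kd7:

♜ ♞ ♝ ♛ · ♝ ♞ ♜
· · ♟ ♚ ♟ ♟ ♟ ♟
· · · · · · · ·
♟ ♟ · · · · · ·
♙ · ♙ ♟ ♙ · · ·
· ♙ · · · · ♙ ♘
· · · ♙ · ♙ · ♙
♖ ♘ ♗ ♕ ♔ ♗ · ♖



  a b c d e f g h
  ─────────────────
8│♜ ♞ ♝ ♛ · ♝ ♞ ♜│8
7│· · ♟ ♚ ♟ ♟ ♟ ♟│7
6│· · · · · · · ·│6
5│♟ ♟ · · · · · ·│5
4│♙ · ♙ ♟ ♙ · · ·│4
3│· ♙ · · · · ♙ ♘│3
2│· · · ♙ · ♙ · ♙│2
1│♖ ♘ ♗ ♕ ♔ ♗ · ♖│1
  ─────────────────
  a b c d e f g h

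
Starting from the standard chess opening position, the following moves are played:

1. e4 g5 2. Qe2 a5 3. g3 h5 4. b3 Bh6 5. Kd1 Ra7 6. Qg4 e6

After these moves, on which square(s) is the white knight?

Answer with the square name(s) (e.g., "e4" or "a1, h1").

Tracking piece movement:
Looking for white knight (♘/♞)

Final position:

  a b c d e f g h
  ─────────────────
8│· ♞ ♝ ♛ ♚ · ♞ ♜│8
7│♜ ♟ ♟ ♟ · ♟ · ·│7
6│· · · · ♟ · · ♝│6
5│♟ · · · · · ♟ ♟│5
4│· · · · ♙ · ♕ ·│4
3│· ♙ · · · · ♙ ·│3
2│♙ · ♙ ♙ · ♙ · ♙│2
1│♖ ♘ ♗ ♔ · ♗ ♘ ♖│1
  ─────────────────
  a b c d e f g h


b1, g1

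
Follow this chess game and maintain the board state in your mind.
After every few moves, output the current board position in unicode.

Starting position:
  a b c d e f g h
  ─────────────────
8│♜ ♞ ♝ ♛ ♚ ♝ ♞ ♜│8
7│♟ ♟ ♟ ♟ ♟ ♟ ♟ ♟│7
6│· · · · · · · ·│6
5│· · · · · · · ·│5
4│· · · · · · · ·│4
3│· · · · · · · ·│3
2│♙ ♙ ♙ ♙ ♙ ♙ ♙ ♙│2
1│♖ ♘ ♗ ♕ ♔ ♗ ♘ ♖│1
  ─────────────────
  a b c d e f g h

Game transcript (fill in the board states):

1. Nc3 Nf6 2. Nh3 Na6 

  a b c d e f g h
  ─────────────────
8│♜ · ♝ ♛ ♚ ♝ · ♜│8
7│♟ ♟ ♟ ♟ ♟ ♟ ♟ ♟│7
6│♞ · · · · ♞ · ·│6
5│· · · · · · · ·│5
4│· · · · · · · ·│4
3│· · ♘ · · · · ♘│3
2│♙ ♙ ♙ ♙ ♙ ♙ ♙ ♙│2
1│♖ · ♗ ♕ ♔ ♗ · ♖│1
  ─────────────────
  a b c d e f g h

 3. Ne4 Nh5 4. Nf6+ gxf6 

  a b c d e f g h
  ─────────────────
8│♜ · ♝ ♛ ♚ ♝ · ♜│8
7│♟ ♟ ♟ ♟ ♟ ♟ · ♟│7
6│♞ · · · · ♟ · ·│6
5│· · · · · · · ♞│5
4│· · · · · · · ·│4
3│· · · · · · · ♘│3
2│♙ ♙ ♙ ♙ ♙ ♙ ♙ ♙│2
1│♖ · ♗ ♕ ♔ ♗ · ♖│1
  ─────────────────
  a b c d e f g h

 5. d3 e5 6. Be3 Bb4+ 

  a b c d e f g h
  ─────────────────
8│♜ · ♝ ♛ ♚ · · ♜│8
7│♟ ♟ ♟ ♟ · ♟ · ♟│7
6│♞ · · · · ♟ · ·│6
5│· · · · ♟ · · ♞│5
4│· ♝ · · · · · ·│4
3│· · · ♙ ♗ · · ♘│3
2│♙ ♙ ♙ · ♙ ♙ ♙ ♙│2
1│♖ · · ♕ ♔ ♗ · ♖│1
  ─────────────────
  a b c d e f g h

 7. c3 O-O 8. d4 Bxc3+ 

  a b c d e f g h
  ─────────────────
8│♜ · ♝ ♛ · ♜ ♚ ·│8
7│♟ ♟ ♟ ♟ · ♟ · ♟│7
6│♞ · · · · ♟ · ·│6
5│· · · · ♟ · · ♞│5
4│· · · ♙ · · · ·│4
3│· · ♝ · ♗ · · ♘│3
2│♙ ♙ · · ♙ ♙ ♙ ♙│2
1│♖ · · ♕ ♔ ♗ · ♖│1
  ─────────────────
  a b c d e f g h

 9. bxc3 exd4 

  a b c d e f g h
  ─────────────────
8│♜ · ♝ ♛ · ♜ ♚ ·│8
7│♟ ♟ ♟ ♟ · ♟ · ♟│7
6│♞ · · · · ♟ · ·│6
5│· · · · · · · ♞│5
4│· · · ♟ · · · ·│4
3│· · ♙ · ♗ · · ♘│3
2│♙ · · · ♙ ♙ ♙ ♙│2
1│♖ · · ♕ ♔ ♗ · ♖│1
  ─────────────────
  a b c d e f g h


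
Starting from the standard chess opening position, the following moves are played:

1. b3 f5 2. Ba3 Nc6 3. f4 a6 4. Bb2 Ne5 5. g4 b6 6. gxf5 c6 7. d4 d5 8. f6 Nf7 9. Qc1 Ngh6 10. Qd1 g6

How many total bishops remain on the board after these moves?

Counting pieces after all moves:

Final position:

  a b c d e f g h
  ─────────────────
8│♜ · ♝ ♛ ♚ ♝ · ♜│8
7│· · · · ♟ ♞ · ♟│7
6│♟ ♟ ♟ · · ♙ ♟ ♞│6
5│· · · ♟ · · · ·│5
4│· · · ♙ · ♙ · ·│4
3│· ♙ · · · · · ·│3
2│♙ ♗ ♙ · ♙ · · ♙│2
1│♖ ♘ · ♕ ♔ ♗ ♘ ♖│1
  ─────────────────
  a b c d e f g h


4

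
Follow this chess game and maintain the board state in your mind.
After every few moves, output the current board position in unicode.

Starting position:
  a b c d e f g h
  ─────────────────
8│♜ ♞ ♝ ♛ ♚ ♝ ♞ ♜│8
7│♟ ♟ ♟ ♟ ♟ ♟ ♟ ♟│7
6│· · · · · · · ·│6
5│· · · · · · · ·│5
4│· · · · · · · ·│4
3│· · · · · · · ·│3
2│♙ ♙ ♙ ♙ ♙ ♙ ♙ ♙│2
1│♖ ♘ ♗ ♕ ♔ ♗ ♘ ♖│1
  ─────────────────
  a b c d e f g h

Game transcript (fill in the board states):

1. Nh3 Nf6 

  a b c d e f g h
  ─────────────────
8│♜ ♞ ♝ ♛ ♚ ♝ · ♜│8
7│♟ ♟ ♟ ♟ ♟ ♟ ♟ ♟│7
6│· · · · · ♞ · ·│6
5│· · · · · · · ·│5
4│· · · · · · · ·│4
3│· · · · · · · ♘│3
2│♙ ♙ ♙ ♙ ♙ ♙ ♙ ♙│2
1│♖ ♘ ♗ ♕ ♔ ♗ · ♖│1
  ─────────────────
  a b c d e f g h

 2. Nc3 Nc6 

  a b c d e f g h
  ─────────────────
8│♜ · ♝ ♛ ♚ ♝ · ♜│8
7│♟ ♟ ♟ ♟ ♟ ♟ ♟ ♟│7
6│· · ♞ · · ♞ · ·│6
5│· · · · · · · ·│5
4│· · · · · · · ·│4
3│· · ♘ · · · · ♘│3
2│♙ ♙ ♙ ♙ ♙ ♙ ♙ ♙│2
1│♖ · ♗ ♕ ♔ ♗ · ♖│1
  ─────────────────
  a b c d e f g h

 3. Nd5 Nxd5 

  a b c d e f g h
  ─────────────────
8│♜ · ♝ ♛ ♚ ♝ · ♜│8
7│♟ ♟ ♟ ♟ ♟ ♟ ♟ ♟│7
6│· · ♞ · · · · ·│6
5│· · · ♞ · · · ·│5
4│· · · · · · · ·│4
3│· · · · · · · ♘│3
2│♙ ♙ ♙ ♙ ♙ ♙ ♙ ♙│2
1│♖ · ♗ ♕ ♔ ♗ · ♖│1
  ─────────────────
  a b c d e f g h

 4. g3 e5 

  a b c d e f g h
  ─────────────────
8│♜ · ♝ ♛ ♚ ♝ · ♜│8
7│♟ ♟ ♟ ♟ · ♟ ♟ ♟│7
6│· · ♞ · · · · ·│6
5│· · · ♞ ♟ · · ·│5
4│· · · · · · · ·│4
3│· · · · · · ♙ ♘│3
2│♙ ♙ ♙ ♙ ♙ ♙ · ♙│2
1│♖ · ♗ ♕ ♔ ♗ · ♖│1
  ─────────────────
  a b c d e f g h

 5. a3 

  a b c d e f g h
  ─────────────────
8│♜ · ♝ ♛ ♚ ♝ · ♜│8
7│♟ ♟ ♟ ♟ · ♟ ♟ ♟│7
6│· · ♞ · · · · ·│6
5│· · · ♞ ♟ · · ·│5
4│· · · · · · · ·│4
3│♙ · · · · · ♙ ♘│3
2│· ♙ ♙ ♙ ♙ ♙ · ♙│2
1│♖ · ♗ ♕ ♔ ♗ · ♖│1
  ─────────────────
  a b c d e f g h


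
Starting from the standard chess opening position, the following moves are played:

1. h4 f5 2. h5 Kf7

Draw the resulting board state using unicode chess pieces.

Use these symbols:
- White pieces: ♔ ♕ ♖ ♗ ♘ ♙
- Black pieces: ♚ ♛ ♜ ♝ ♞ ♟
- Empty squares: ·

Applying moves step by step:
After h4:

♜ ♞ ♝ ♛ ♚ ♝ ♞ ♜
♟ ♟ ♟ ♟ ♟ ♟ ♟ ♟
· · · · · · · ·
· · · · · · · ·
· · · · · · · ♙
· · · · · · · ·
♙ ♙ ♙ ♙ ♙ ♙ ♙ ·
♖ ♘ ♗ ♕ ♔ ♗ ♘ ♖


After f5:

♜ ♞ ♝ ♛ ♚ ♝ ♞ ♜
♟ ♟ ♟ ♟ ♟ · ♟ ♟
· · · · · · · ·
· · · · · ♟ · ·
· · · · · · · ♙
· · · · · · · ·
♙ ♙ ♙ ♙ ♙ ♙ ♙ ·
♖ ♘ ♗ ♕ ♔ ♗ ♘ ♖


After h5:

♜ ♞ ♝ ♛ ♚ ♝ ♞ ♜
♟ ♟ ♟ ♟ ♟ · ♟ ♟
· · · · · · · ·
· · · · · ♟ · ♙
· · · · · · · ·
· · · · · · · ·
♙ ♙ ♙ ♙ ♙ ♙ ♙ ·
♖ ♘ ♗ ♕ ♔ ♗ ♘ ♖


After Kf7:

♜ ♞ ♝ ♛ · ♝ ♞ ♜
♟ ♟ ♟ ♟ ♟ ♚ ♟ ♟
· · · · · · · ·
· · · · · ♟ · ♙
· · · · · · · ·
· · · · · · · ·
♙ ♙ ♙ ♙ ♙ ♙ ♙ ·
♖ ♘ ♗ ♕ ♔ ♗ ♘ ♖



  a b c d e f g h
  ─────────────────
8│♜ ♞ ♝ ♛ · ♝ ♞ ♜│8
7│♟ ♟ ♟ ♟ ♟ ♚ ♟ ♟│7
6│· · · · · · · ·│6
5│· · · · · ♟ · ♙│5
4│· · · · · · · ·│4
3│· · · · · · · ·│3
2│♙ ♙ ♙ ♙ ♙ ♙ ♙ ·│2
1│♖ ♘ ♗ ♕ ♔ ♗ ♘ ♖│1
  ─────────────────
  a b c d e f g h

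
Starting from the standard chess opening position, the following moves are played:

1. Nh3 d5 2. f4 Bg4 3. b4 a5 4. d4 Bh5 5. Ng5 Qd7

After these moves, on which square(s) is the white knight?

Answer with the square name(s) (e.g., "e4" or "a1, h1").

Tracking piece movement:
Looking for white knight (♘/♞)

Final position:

  a b c d e f g h
  ─────────────────
8│♜ ♞ · · ♚ ♝ ♞ ♜│8
7│· ♟ ♟ ♛ ♟ ♟ ♟ ♟│7
6│· · · · · · · ·│6
5│♟ · · ♟ · · ♘ ♝│5
4│· ♙ · ♙ · ♙ · ·│4
3│· · · · · · · ·│3
2│♙ · ♙ · ♙ · ♙ ♙│2
1│♖ ♘ ♗ ♕ ♔ ♗ · ♖│1
  ─────────────────
  a b c d e f g h


b1, g5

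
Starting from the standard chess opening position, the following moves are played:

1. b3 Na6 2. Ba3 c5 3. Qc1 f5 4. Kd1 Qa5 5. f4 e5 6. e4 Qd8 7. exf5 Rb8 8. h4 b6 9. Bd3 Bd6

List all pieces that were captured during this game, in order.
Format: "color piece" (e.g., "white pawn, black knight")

Tracking captures:
  exf5: captured black pawn

black pawn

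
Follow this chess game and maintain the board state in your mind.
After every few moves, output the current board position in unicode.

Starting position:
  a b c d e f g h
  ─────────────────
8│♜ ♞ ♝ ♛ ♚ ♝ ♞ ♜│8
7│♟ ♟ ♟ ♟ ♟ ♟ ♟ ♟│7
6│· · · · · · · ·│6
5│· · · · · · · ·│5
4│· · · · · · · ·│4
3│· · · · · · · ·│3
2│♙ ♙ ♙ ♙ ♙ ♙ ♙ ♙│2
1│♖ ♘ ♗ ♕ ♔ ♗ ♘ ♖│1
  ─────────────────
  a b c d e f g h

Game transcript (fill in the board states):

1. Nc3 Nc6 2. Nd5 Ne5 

  a b c d e f g h
  ─────────────────
8│♜ · ♝ ♛ ♚ ♝ ♞ ♜│8
7│♟ ♟ ♟ ♟ ♟ ♟ ♟ ♟│7
6│· · · · · · · ·│6
5│· · · ♘ ♞ · · ·│5
4│· · · · · · · ·│4
3│· · · · · · · ·│3
2│♙ ♙ ♙ ♙ ♙ ♙ ♙ ♙│2
1│♖ · ♗ ♕ ♔ ♗ ♘ ♖│1
  ─────────────────
  a b c d e f g h

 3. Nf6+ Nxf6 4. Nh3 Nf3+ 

  a b c d e f g h
  ─────────────────
8│♜ · ♝ ♛ ♚ ♝ · ♜│8
7│♟ ♟ ♟ ♟ ♟ ♟ ♟ ♟│7
6│· · · · · ♞ · ·│6
5│· · · · · · · ·│5
4│· · · · · · · ·│4
3│· · · · · ♞ · ♘│3
2│♙ ♙ ♙ ♙ ♙ ♙ ♙ ♙│2
1│♖ · ♗ ♕ ♔ ♗ · ♖│1
  ─────────────────
  a b c d e f g h

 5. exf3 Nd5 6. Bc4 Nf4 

  a b c d e f g h
  ─────────────────
8│♜ · ♝ ♛ ♚ ♝ · ♜│8
7│♟ ♟ ♟ ♟ ♟ ♟ ♟ ♟│7
6│· · · · · · · ·│6
5│· · · · · · · ·│5
4│· · ♗ · · ♞ · ·│4
3│· · · · · ♙ · ♘│3
2│♙ ♙ ♙ ♙ · ♙ ♙ ♙│2
1│♖ · ♗ ♕ ♔ · · ♖│1
  ─────────────────
  a b c d e f g h

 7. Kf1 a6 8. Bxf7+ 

  a b c d e f g h
  ─────────────────
8│♜ · ♝ ♛ ♚ ♝ · ♜│8
7│· ♟ ♟ ♟ ♟ ♗ ♟ ♟│7
6│♟ · · · · · · ·│6
5│· · · · · · · ·│5
4│· · · · · ♞ · ·│4
3│· · · · · ♙ · ♘│3
2│♙ ♙ ♙ ♙ · ♙ ♙ ♙│2
1│♖ · ♗ ♕ · ♔ · ♖│1
  ─────────────────
  a b c d e f g h


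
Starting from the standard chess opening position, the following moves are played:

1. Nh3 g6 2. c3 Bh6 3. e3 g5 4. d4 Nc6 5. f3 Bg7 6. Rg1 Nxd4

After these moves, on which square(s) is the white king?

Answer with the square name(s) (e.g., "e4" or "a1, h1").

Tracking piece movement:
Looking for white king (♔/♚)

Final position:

  a b c d e f g h
  ─────────────────
8│♜ · ♝ ♛ ♚ · ♞ ♜│8
7│♟ ♟ ♟ ♟ ♟ ♟ ♝ ♟│7
6│· · · · · · · ·│6
5│· · · · · · ♟ ·│5
4│· · · ♞ · · · ·│4
3│· · ♙ · ♙ ♙ · ♘│3
2│♙ ♙ · · · · ♙ ♙│2
1│♖ ♘ ♗ ♕ ♔ ♗ ♖ ·│1
  ─────────────────
  a b c d e f g h


e1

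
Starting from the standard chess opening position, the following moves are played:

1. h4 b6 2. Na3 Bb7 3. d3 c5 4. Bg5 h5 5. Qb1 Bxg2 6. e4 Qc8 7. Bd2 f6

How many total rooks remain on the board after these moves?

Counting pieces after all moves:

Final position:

  a b c d e f g h
  ─────────────────
8│♜ ♞ ♛ · ♚ ♝ ♞ ♜│8
7│♟ · · ♟ ♟ · ♟ ·│7
6│· ♟ · · · ♟ · ·│6
5│· · ♟ · · · · ♟│5
4│· · · · ♙ · · ♙│4
3│♘ · · ♙ · · · ·│3
2│♙ ♙ ♙ ♗ · ♙ ♝ ·│2
1│♖ ♕ · · ♔ ♗ ♘ ♖│1
  ─────────────────
  a b c d e f g h


4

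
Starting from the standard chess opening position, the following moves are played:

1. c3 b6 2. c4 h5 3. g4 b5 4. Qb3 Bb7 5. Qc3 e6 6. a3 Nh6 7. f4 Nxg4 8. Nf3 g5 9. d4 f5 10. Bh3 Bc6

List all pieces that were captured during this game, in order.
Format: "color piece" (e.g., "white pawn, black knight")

Tracking captures:
  Nxg4: captured white pawn

white pawn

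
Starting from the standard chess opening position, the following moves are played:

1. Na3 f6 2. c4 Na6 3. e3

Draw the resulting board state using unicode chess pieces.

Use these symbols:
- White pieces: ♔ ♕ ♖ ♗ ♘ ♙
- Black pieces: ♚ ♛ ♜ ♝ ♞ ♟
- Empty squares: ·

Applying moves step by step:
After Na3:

♜ ♞ ♝ ♛ ♚ ♝ ♞ ♜
♟ ♟ ♟ ♟ ♟ ♟ ♟ ♟
· · · · · · · ·
· · · · · · · ·
· · · · · · · ·
♘ · · · · · · ·
♙ ♙ ♙ ♙ ♙ ♙ ♙ ♙
♖ · ♗ ♕ ♔ ♗ ♘ ♖


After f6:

♜ ♞ ♝ ♛ ♚ ♝ ♞ ♜
♟ ♟ ♟ ♟ ♟ · ♟ ♟
· · · · · ♟ · ·
· · · · · · · ·
· · · · · · · ·
♘ · · · · · · ·
♙ ♙ ♙ ♙ ♙ ♙ ♙ ♙
♖ · ♗ ♕ ♔ ♗ ♘ ♖


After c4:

♜ ♞ ♝ ♛ ♚ ♝ ♞ ♜
♟ ♟ ♟ ♟ ♟ · ♟ ♟
· · · · · ♟ · ·
· · · · · · · ·
· · ♙ · · · · ·
♘ · · · · · · ·
♙ ♙ · ♙ ♙ ♙ ♙ ♙
♖ · ♗ ♕ ♔ ♗ ♘ ♖


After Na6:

♜ · ♝ ♛ ♚ ♝ ♞ ♜
♟ ♟ ♟ ♟ ♟ · ♟ ♟
♞ · · · · ♟ · ·
· · · · · · · ·
· · ♙ · · · · ·
♘ · · · · · · ·
♙ ♙ · ♙ ♙ ♙ ♙ ♙
♖ · ♗ ♕ ♔ ♗ ♘ ♖


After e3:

♜ · ♝ ♛ ♚ ♝ ♞ ♜
♟ ♟ ♟ ♟ ♟ · ♟ ♟
♞ · · · · ♟ · ·
· · · · · · · ·
· · ♙ · · · · ·
♘ · · · ♙ · · ·
♙ ♙ · ♙ · ♙ ♙ ♙
♖ · ♗ ♕ ♔ ♗ ♘ ♖



  a b c d e f g h
  ─────────────────
8│♜ · ♝ ♛ ♚ ♝ ♞ ♜│8
7│♟ ♟ ♟ ♟ ♟ · ♟ ♟│7
6│♞ · · · · ♟ · ·│6
5│· · · · · · · ·│5
4│· · ♙ · · · · ·│4
3│♘ · · · ♙ · · ·│3
2│♙ ♙ · ♙ · ♙ ♙ ♙│2
1│♖ · ♗ ♕ ♔ ♗ ♘ ♖│1
  ─────────────────
  a b c d e f g h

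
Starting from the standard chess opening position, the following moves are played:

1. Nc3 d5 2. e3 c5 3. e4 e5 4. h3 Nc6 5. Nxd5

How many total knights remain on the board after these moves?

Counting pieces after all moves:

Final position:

  a b c d e f g h
  ─────────────────
8│♜ · ♝ ♛ ♚ ♝ ♞ ♜│8
7│♟ ♟ · · · ♟ ♟ ♟│7
6│· · ♞ · · · · ·│6
5│· · ♟ ♘ ♟ · · ·│5
4│· · · · ♙ · · ·│4
3│· · · · · · · ♙│3
2│♙ ♙ ♙ ♙ · ♙ ♙ ·│2
1│♖ · ♗ ♕ ♔ ♗ ♘ ♖│1
  ─────────────────
  a b c d e f g h


4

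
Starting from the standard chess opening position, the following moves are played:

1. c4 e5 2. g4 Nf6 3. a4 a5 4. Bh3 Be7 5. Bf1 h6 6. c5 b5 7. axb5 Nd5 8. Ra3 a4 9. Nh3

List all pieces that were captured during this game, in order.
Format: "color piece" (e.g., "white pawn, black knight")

Tracking captures:
  axb5: captured black pawn

black pawn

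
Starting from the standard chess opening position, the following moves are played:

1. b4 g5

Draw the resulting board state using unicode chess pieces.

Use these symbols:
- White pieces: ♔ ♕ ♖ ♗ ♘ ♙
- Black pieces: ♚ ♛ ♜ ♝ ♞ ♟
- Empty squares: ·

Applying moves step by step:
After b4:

♜ ♞ ♝ ♛ ♚ ♝ ♞ ♜
♟ ♟ ♟ ♟ ♟ ♟ ♟ ♟
· · · · · · · ·
· · · · · · · ·
· ♙ · · · · · ·
· · · · · · · ·
♙ · ♙ ♙ ♙ ♙ ♙ ♙
♖ ♘ ♗ ♕ ♔ ♗ ♘ ♖


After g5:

♜ ♞ ♝ ♛ ♚ ♝ ♞ ♜
♟ ♟ ♟ ♟ ♟ ♟ · ♟
· · · · · · · ·
· · · · · · ♟ ·
· ♙ · · · · · ·
· · · · · · · ·
♙ · ♙ ♙ ♙ ♙ ♙ ♙
♖ ♘ ♗ ♕ ♔ ♗ ♘ ♖



  a b c d e f g h
  ─────────────────
8│♜ ♞ ♝ ♛ ♚ ♝ ♞ ♜│8
7│♟ ♟ ♟ ♟ ♟ ♟ · ♟│7
6│· · · · · · · ·│6
5│· · · · · · ♟ ·│5
4│· ♙ · · · · · ·│4
3│· · · · · · · ·│3
2│♙ · ♙ ♙ ♙ ♙ ♙ ♙│2
1│♖ ♘ ♗ ♕ ♔ ♗ ♘ ♖│1
  ─────────────────
  a b c d e f g h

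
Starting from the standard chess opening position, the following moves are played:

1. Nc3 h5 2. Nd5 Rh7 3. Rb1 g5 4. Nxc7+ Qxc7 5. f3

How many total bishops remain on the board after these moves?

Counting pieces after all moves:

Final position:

  a b c d e f g h
  ─────────────────
8│♜ ♞ ♝ · ♚ ♝ ♞ ·│8
7│♟ ♟ ♛ ♟ ♟ ♟ · ♜│7
6│· · · · · · · ·│6
5│· · · · · · ♟ ♟│5
4│· · · · · · · ·│4
3│· · · · · ♙ · ·│3
2│♙ ♙ ♙ ♙ ♙ · ♙ ♙│2
1│· ♖ ♗ ♕ ♔ ♗ ♘ ♖│1
  ─────────────────
  a b c d e f g h


4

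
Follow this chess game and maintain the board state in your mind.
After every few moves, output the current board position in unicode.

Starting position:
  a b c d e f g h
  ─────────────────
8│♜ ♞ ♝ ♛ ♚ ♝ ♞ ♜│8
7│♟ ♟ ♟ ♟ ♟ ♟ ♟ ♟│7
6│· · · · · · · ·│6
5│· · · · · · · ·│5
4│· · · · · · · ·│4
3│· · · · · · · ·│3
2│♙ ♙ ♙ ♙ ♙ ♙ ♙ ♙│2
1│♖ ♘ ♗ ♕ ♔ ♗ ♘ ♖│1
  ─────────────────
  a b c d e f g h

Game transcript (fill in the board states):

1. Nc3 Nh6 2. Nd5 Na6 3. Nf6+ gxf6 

  a b c d e f g h
  ─────────────────
8│♜ · ♝ ♛ ♚ ♝ · ♜│8
7│♟ ♟ ♟ ♟ ♟ ♟ · ♟│7
6│♞ · · · · ♟ · ♞│6
5│· · · · · · · ·│5
4│· · · · · · · ·│4
3│· · · · · · · ·│3
2│♙ ♙ ♙ ♙ ♙ ♙ ♙ ♙│2
1│♖ · ♗ ♕ ♔ ♗ ♘ ♖│1
  ─────────────────
  a b c d e f g h

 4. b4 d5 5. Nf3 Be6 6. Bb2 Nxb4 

  a b c d e f g h
  ─────────────────
8│♜ · · ♛ ♚ ♝ · ♜│8
7│♟ ♟ ♟ · ♟ ♟ · ♟│7
6│· · · · ♝ ♟ · ♞│6
5│· · · ♟ · · · ·│5
4│· ♞ · · · · · ·│4
3│· · · · · ♘ · ·│3
2│♙ ♗ ♙ ♙ ♙ ♙ ♙ ♙│2
1│♖ · · ♕ ♔ ♗ · ♖│1
  ─────────────────
  a b c d e f g h

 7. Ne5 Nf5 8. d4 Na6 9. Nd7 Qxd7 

  a b c d e f g h
  ─────────────────
8│♜ · · · ♚ ♝ · ♜│8
7│♟ ♟ ♟ ♛ ♟ ♟ · ♟│7
6│♞ · · · ♝ ♟ · ·│6
5│· · · ♟ · ♞ · ·│5
4│· · · ♙ · · · ·│4
3│· · · · · · · ·│3
2│♙ ♗ ♙ · ♙ ♙ ♙ ♙│2
1│♖ · · ♕ ♔ ♗ · ♖│1
  ─────────────────
  a b c d e f g h

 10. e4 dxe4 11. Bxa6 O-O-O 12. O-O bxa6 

  a b c d e f g h
  ─────────────────
8│· · ♚ ♜ · ♝ · ♜│8
7│♟ · ♟ ♛ ♟ ♟ · ♟│7
6│♟ · · · ♝ ♟ · ·│6
5│· · · · · ♞ · ·│5
4│· · · ♙ ♟ · · ·│4
3│· · · · · · · ·│3
2│♙ ♗ ♙ · · ♙ ♙ ♙│2
1│♖ · · ♕ · ♖ ♔ ·│1
  ─────────────────
  a b c d e f g h

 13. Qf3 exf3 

  a b c d e f g h
  ─────────────────
8│· · ♚ ♜ · ♝ · ♜│8
7│♟ · ♟ ♛ ♟ ♟ · ♟│7
6│♟ · · · ♝ ♟ · ·│6
5│· · · · · ♞ · ·│5
4│· · · ♙ · · · ·│4
3│· · · · · ♟ · ·│3
2│♙ ♗ ♙ · · ♙ ♙ ♙│2
1│♖ · · · · ♖ ♔ ·│1
  ─────────────────
  a b c d e f g h
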